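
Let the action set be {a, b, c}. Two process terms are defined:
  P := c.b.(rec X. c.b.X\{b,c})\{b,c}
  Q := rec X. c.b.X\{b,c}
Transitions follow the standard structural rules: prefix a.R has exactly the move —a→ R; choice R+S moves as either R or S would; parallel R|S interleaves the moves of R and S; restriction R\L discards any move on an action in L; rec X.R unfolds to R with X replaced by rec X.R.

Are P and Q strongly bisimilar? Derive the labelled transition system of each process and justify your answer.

P's transition system — 3 states:
  m0 = c.b.(rec X. c.b.X\{b,c})\{b,c} | =c=> m1
  m1 = b.(rec X. c.b.X\{b,c})\{b,c} | =b=> m2
  m2 = (rec X. c.b.X\{b,c})\{b,c} | stopped
Q's transition system — 3 states:
  n0 = rec X. c.b.X\{b,c} | =c=> n1
  n1 = b.(rec X. c.b.X\{b,c})\{b,c} | =b=> n2
  n2 = (rec X. c.b.X\{b,c})\{b,c} | stopped
Bisimilarity quotient blocks:
  B0 = {m0, n0}
  B1 = {m1, n1}
  B2 = {m2, n2}
m0 ∈ B0, n0 ∈ B0 → same block

YES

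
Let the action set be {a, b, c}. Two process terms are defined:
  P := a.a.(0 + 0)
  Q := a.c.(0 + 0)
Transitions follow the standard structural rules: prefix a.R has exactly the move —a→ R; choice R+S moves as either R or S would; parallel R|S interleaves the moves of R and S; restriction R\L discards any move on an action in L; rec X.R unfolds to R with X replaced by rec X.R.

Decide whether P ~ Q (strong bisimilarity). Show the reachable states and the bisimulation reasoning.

LTS(P): 3 reachable states
  s0 = a.a.(0 + 0) ⊢ ··a··> s1
  s1 = a.(0 + 0) ⊢ ··a··> s2
  s2 = 0 + 0 ⊢ stopped
LTS(Q): 3 reachable states
  t0 = a.c.(0 + 0) ⊢ ··a··> t1
  t1 = c.(0 + 0) ⊢ ··c··> t2
  t2 = 0 + 0 ⊢ stopped
Partition-refinement fixed point:
  B0 = {s0}
  B1 = {s1}
  B2 = {s2, t2}
  B3 = {t0}
  B4 = {t1}
s0 ∈ B0, t0 ∈ B3 → different blocks

P ≁ Q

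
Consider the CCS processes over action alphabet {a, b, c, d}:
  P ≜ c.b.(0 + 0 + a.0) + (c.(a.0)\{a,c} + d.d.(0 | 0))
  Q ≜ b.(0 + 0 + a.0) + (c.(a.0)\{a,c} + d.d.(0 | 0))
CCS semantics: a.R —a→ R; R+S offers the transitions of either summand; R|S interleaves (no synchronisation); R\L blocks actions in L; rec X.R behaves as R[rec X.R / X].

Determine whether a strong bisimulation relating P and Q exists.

not bisimilar

P's transition system — 7 states:
  s0 = c.b.(0 + 0 + a.0) + (c.(a.0)\{a,c} + d.d.(0 | 0)) → =c=> s1, =c=> s2, =d=> s3
  s1 = (a.0)\{a,c} → ∅
  s2 = b.(0 + 0 + a.0) → =b=> s4
  s3 = d.(0 | 0) → =d=> s5
  s4 = 0 + 0 + a.0 → =a=> s6
  s5 = 0 | 0 → ∅
  s6 = 0 → ∅
Q's transition system — 6 states:
  t0 = b.(0 + 0 + a.0) + (c.(a.0)\{a,c} + d.d.(0 | 0)) → =b=> t1, =c=> t2, =d=> t3
  t1 = 0 + 0 + a.0 → =a=> t4
  t2 = (a.0)\{a,c} → ∅
  t3 = d.(0 | 0) → =d=> t5
  t4 = 0 → ∅
  t5 = 0 | 0 → ∅
Coarsest stable partition (strong bisimilarity classes):
  B0 = {s0}
  B1 = {s2}
  B2 = {s4, t1}
  B3 = {s1, s5, s6, t2, t4, t5}
  B4 = {s3, t3}
  B5 = {t0}
s0 ∈ B0, t0 ∈ B5 → different blocks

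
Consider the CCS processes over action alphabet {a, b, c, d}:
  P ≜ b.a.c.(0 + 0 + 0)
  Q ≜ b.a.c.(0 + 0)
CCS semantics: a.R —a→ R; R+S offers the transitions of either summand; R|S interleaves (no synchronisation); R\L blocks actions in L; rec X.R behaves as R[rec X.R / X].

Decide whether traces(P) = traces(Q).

trace-equivalent

Reachable graph of P (4 states):
  u0 = b.a.c.(0 + 0 + 0) has moves --b--▸ u1
  u1 = a.c.(0 + 0 + 0) has moves --a--▸ u2
  u2 = c.(0 + 0 + 0) has moves --c--▸ u3
  u3 = 0 + 0 + 0 has moves (no moves)
Reachable graph of Q (4 states):
  v0 = b.a.c.(0 + 0) has moves --b--▸ v1
  v1 = a.c.(0 + 0) has moves --a--▸ v2
  v2 = c.(0 + 0) has moves --c--▸ v3
  v3 = 0 + 0 has moves (no moves)
Coarsest stable partition (strong bisimilarity classes):
  B0 = {u0, v0}
  B1 = {u1, v1}
  B2 = {u2, v2}
  B3 = {u3, v3}
u0 ∈ B0, v0 ∈ B0 → same block
Bisimilar ⇒ trace-equivalent.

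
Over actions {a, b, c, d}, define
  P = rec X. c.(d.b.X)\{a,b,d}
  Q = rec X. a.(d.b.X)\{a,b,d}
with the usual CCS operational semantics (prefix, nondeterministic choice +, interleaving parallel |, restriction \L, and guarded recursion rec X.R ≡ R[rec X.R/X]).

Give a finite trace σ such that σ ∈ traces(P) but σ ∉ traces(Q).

P's transition system — 2 states:
  p0 = rec X. c.(d.b.X)\{a,b,d} → ··c··> p1
  p1 = (d.b.(rec X. c.(d.b.X)\{a,b,d}))\{a,b,d} → (no moves)
Q's transition system — 2 states:
  q0 = rec X. a.(d.b.X)\{a,b,d} → ··a··> q1
  q1 = (d.b.(rec X. a.(d.b.X)\{a,b,d}))\{a,b,d} → (no moves)
Trace ⟨c⟩ through P, begin at {p0}:
  [1] c ⇒ {p1}
  — P admits the full trace.
Trace ⟨c⟩ through Q, begin at {q0}:
  [1] c ⇒ ∅  — Q cannot continue

c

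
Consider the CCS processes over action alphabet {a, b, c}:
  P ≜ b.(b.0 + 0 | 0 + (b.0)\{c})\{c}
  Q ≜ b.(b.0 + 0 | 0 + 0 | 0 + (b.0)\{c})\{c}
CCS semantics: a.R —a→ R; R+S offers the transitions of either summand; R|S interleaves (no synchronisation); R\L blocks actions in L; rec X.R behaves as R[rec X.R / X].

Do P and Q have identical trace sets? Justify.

traces(P) = traces(Q)

LTS(P): 4 reachable states
  u0 = b.(b.0 + 0 | 0 + (b.0)\{c})\{c} | =b=> u1
  u1 = (b.0 + 0 | 0 + (b.0)\{c})\{c} | =b=> u2, =b=> u3
  u2 = 0\{c} | (no moves)
  u3 = 0\{c}\{c} | (no moves)
LTS(Q): 4 reachable states
  v0 = b.(b.0 + 0 | 0 + 0 | 0 + (b.0)\{c})\{c} | =b=> v1
  v1 = (b.0 + 0 | 0 + 0 | 0 + (b.0)\{c})\{c} | =b=> v2, =b=> v3
  v2 = 0\{c} | (no moves)
  v3 = 0\{c}\{c} | (no moves)
Coarsest stable partition (strong bisimilarity classes):
  B0 = {u0, v0}
  B1 = {u1, v1}
  B2 = {u2, u3, v2, v3}
u0 ∈ B0, v0 ∈ B0 → same block
Bisimilar ⇒ trace-equivalent.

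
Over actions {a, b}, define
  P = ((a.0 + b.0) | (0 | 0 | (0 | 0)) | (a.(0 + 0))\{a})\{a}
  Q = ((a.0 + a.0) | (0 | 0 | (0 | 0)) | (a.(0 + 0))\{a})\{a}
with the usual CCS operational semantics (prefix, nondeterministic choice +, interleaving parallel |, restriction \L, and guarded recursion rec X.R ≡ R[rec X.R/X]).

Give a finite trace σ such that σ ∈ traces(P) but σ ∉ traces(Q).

Reachable graph of P (2 states):
  p0 = ((a.0 + b.0) | (0 | 0 | (0 | 0)) | (a.(0 + 0))\{a})\{a} :: =b=> p1
  p1 = (0 | (0 | 0 | (0 | 0)) | (a.(0 + 0))\{a})\{a} :: ∅
Reachable graph of Q (1 states):
  q0 = ((a.0 + a.0) | (0 | 0 | (0 | 0)) | (a.(0 + 0))\{a})\{a} :: ∅
Trace ⟨b⟩ through P, begin at {p0}:
  [1] b ⇒ {p1}
  — P admits the full trace.
Trace ⟨b⟩ through Q, begin at {q0}:
  [1] b ⇒ ∅ (Q stuck)

b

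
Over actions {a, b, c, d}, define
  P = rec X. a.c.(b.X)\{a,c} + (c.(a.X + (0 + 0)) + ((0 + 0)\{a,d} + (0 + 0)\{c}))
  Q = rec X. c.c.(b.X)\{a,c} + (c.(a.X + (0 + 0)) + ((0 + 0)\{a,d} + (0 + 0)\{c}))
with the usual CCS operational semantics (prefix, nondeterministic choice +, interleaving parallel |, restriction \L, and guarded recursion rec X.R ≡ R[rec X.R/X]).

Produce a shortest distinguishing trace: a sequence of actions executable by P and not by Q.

a

Reachable graph of P (5 states):
  u0 = rec X. a.c.(b.X)\{a,c} + (c.(a.X + (0 + 0)) + ((0 + 0)\{a,d} + (0 + 0)\{c})) | —a→ u1, —c→ u2
  u1 = c.(b.(rec X. a.c.(b.X)\{a,c} + (c.(a.X + (0 + 0)) + ((0 + 0)\{a,d} + (0 + 0)\{c}))))\{a,c} | —c→ u3
  u2 = a.(rec X. a.c.(b.X)\{a,c} + (c.(a.X + (0 + 0)) + ((0 + 0)\{a,d} + (0 + 0)\{c}))) + (0 + 0) | —a→ u0
  u3 = (b.(rec X. a.c.(b.X)\{a,c} + (c.(a.X + (0 + 0)) + ((0 + 0)\{a,d} + (0 + 0)\{c}))))\{a,c} | —b→ u4
  u4 = (rec X. a.c.(b.X)\{a,c} + (c.(a.X + (0 + 0)) + ((0 + 0)\{a,d} + (0 + 0)\{c})))\{a,c} | ·
Reachable graph of Q (5 states):
  v0 = rec X. c.c.(b.X)\{a,c} + (c.(a.X + (0 + 0)) + ((0 + 0)\{a,d} + (0 + 0)\{c})) | —c→ v1, —c→ v2
  v1 = a.(rec X. c.c.(b.X)\{a,c} + (c.(a.X + (0 + 0)) + ((0 + 0)\{a,d} + (0 + 0)\{c}))) + (0 + 0) | —a→ v0
  v2 = c.(b.(rec X. c.c.(b.X)\{a,c} + (c.(a.X + (0 + 0)) + ((0 + 0)\{a,d} + (0 + 0)\{c}))))\{a,c} | —c→ v3
  v3 = (b.(rec X. c.c.(b.X)\{a,c} + (c.(a.X + (0 + 0)) + ((0 + 0)\{a,d} + (0 + 0)\{c}))))\{a,c} | —b→ v4
  v4 = (rec X. c.c.(b.X)\{a,c} + (c.(a.X + (0 + 0)) + ((0 + 0)\{a,d} + (0 + 0)\{c})))\{a,c} | ·
Trace ⟨a⟩ through P, begin at {u0}:
  [1] a ⇒ {u1}
  P completes σ.
Trace ⟨a⟩ through Q, begin at {v0}:
  [1] a ⇒ no successor for Q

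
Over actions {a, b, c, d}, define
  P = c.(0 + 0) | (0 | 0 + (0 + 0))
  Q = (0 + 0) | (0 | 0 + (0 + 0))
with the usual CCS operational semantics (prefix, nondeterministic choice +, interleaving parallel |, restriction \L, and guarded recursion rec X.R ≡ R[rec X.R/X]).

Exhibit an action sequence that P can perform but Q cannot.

c

LTS(P): 2 reachable states
  s0 = c.(0 + 0) | (0 | 0 + (0 + 0)) → --c--▸ s1
  s1 = (0 + 0) | (0 | 0 + (0 + 0)) → ·
LTS(Q): 1 reachable states
  t0 = (0 + 0) | (0 | 0 + (0 + 0)) → ·
Executing c from P (initial set {s0}):
  after c @ step 1: {s1}
  P completes σ.
Executing c from Q (initial set {t0}):
  after c @ step 1: ∅  — Q cannot continue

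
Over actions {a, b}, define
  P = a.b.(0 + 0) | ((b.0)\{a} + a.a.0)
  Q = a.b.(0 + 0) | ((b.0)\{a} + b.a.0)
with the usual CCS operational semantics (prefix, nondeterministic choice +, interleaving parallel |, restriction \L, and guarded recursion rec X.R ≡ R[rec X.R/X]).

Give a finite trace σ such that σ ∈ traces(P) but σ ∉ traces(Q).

aa

Reachable graph of P (12 states):
  s0 = a.b.(0 + 0) | ((b.0)\{a} + a.a.0) → -a-> s1, -a-> s2, -b-> s3
  s1 = a.b.(0 + 0) | a.0 → -a-> s4, -a-> s5
  s2 = b.(0 + 0) | ((b.0)\{a} + a.a.0) → -a-> s5, -b-> s6, -b-> s7
  s3 = a.b.(0 + 0) | 0\{a} → -a-> s7
  s4 = a.b.(0 + 0) | 0 → -a-> s8
  s5 = b.(0 + 0) | a.0 → -a-> s8, -b-> s9
  s6 = (0 + 0) | ((b.0)\{a} + a.a.0) → -a-> s9, -b-> s10
  s7 = b.(0 + 0) | 0\{a} → -b-> s10
  s8 = b.(0 + 0) | 0 → -b-> s11
  s9 = (0 + 0) | a.0 → -a-> s11
  s10 = (0 + 0) | 0\{a} → ·
  s11 = (0 + 0) | 0 → ·
Reachable graph of Q (12 states):
  t0 = a.b.(0 + 0) | ((b.0)\{a} + b.a.0) → -a-> t1, -b-> t2, -b-> t3
  t1 = b.(0 + 0) | ((b.0)\{a} + b.a.0) → -b-> t4, -b-> t5, -b-> t6
  t2 = a.b.(0 + 0) | 0\{a} → -a-> t5
  t3 = a.b.(0 + 0) | a.0 → -a-> t6, -a-> t7
  t4 = (0 + 0) | ((b.0)\{a} + b.a.0) → -b-> t8, -b-> t9
  t5 = b.(0 + 0) | 0\{a} → -b-> t8
  t6 = b.(0 + 0) | a.0 → -a-> t10, -b-> t9
  t7 = a.b.(0 + 0) | 0 → -a-> t10
  t8 = (0 + 0) | 0\{a} → ·
  t9 = (0 + 0) | a.0 → -a-> t11
  t10 = b.(0 + 0) | 0 → -b-> t11
  t11 = (0 + 0) | 0 → ·
Run σ = ⟨aa⟩ on P: start {s0}
  step 1 (a): {s1, s2}
  step 2 (a): {s4, s5}
  — P admits the full trace.
Run σ = ⟨aa⟩ on Q: start {t0}
  step 1 (a): {t1}
  step 2 (a): no successor for Q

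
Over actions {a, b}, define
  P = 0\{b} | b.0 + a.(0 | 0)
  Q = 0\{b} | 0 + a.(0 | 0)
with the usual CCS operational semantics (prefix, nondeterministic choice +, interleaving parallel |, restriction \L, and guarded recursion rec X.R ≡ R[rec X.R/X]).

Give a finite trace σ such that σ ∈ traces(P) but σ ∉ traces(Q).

b

P's transition system — 3 states:
  u0 = 0\{b} | b.0 + a.(0 | 0) | —a→ u1, —b→ u2
  u1 = 0 | 0 | stopped
  u2 = 0\{b} | 0 | stopped
Q's transition system — 2 states:
  v0 = 0\{b} | 0 + a.(0 | 0) | —a→ v1
  v1 = 0 | 0 | stopped
Run σ = ⟨b⟩ on P: start {u0}
  [1] b ⇒ {u2}
  P completes σ.
Run σ = ⟨b⟩ on Q: start {v0}
  [1] b ⇒ ∅  — Q cannot continue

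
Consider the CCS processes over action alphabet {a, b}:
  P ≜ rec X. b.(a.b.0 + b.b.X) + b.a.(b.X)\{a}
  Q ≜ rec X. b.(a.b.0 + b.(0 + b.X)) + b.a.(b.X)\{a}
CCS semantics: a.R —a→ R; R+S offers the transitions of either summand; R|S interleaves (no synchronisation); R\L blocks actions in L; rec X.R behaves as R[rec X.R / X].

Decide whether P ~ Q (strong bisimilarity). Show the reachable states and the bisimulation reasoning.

Reachable graph of P (10 states):
  p0 = rec X. b.(a.b.0 + b.b.X) + b.a.(b.X)\{a} has moves —b→ p1, —b→ p2
  p1 = a.(b.(rec X. b.(a.b.0 + b.b.X) + b.a.(b.X)\{a}))\{a} has moves —a→ p3
  p2 = a.b.0 + b.b.(rec X. b.(a.b.0 + b.b.X) + b.a.(b.X)\{a}) has moves —a→ p4, —b→ p5
  p3 = (b.(rec X. b.(a.b.0 + b.b.X) + b.a.(b.X)\{a}))\{a} has moves —b→ p6
  p4 = b.0 has moves —b→ p7
  p5 = b.(rec X. b.(a.b.0 + b.b.X) + b.a.(b.X)\{a}) has moves —b→ p0
  p6 = (rec X. b.(a.b.0 + b.b.X) + b.a.(b.X)\{a})\{a} has moves —b→ p8, —b→ p9
  p7 = 0 has moves (no moves)
  p8 = (a.(b.(rec X. b.(a.b.0 + b.b.X) + b.a.(b.X)\{a}))\{a})\{a} has moves (no moves)
  p9 = (a.b.0 + b.b.(rec X. b.(a.b.0 + b.b.X) + b.a.(b.X)\{a}))\{a} has moves —b→ p3
Reachable graph of Q (11 states):
  q0 = rec X. b.(a.b.0 + b.(0 + b.X)) + b.a.(b.X)\{a} has moves —b→ q1, —b→ q2
  q1 = a.(b.(rec X. b.(a.b.0 + b.(0 + b.X)) + b.a.(b.X)\{a}))\{a} has moves —a→ q3
  q2 = a.b.0 + b.(0 + b.(rec X. b.(a.b.0 + b.(0 + b.X)) + b.a.(b.X)\{a})) has moves —a→ q4, —b→ q5
  q3 = (b.(rec X. b.(a.b.0 + b.(0 + b.X)) + b.a.(b.X)\{a}))\{a} has moves —b→ q6
  q4 = b.0 has moves —b→ q7
  q5 = 0 + b.(rec X. b.(a.b.0 + b.(0 + b.X)) + b.a.(b.X)\{a}) has moves —b→ q0
  q6 = (rec X. b.(a.b.0 + b.(0 + b.X)) + b.a.(b.X)\{a})\{a} has moves —b→ q8, —b→ q9
  q7 = 0 has moves (no moves)
  q8 = (a.(b.(rec X. b.(a.b.0 + b.(0 + b.X)) + b.a.(b.X)\{a}))\{a})\{a} has moves (no moves)
  q9 = (a.b.0 + b.(0 + b.(rec X. b.(a.b.0 + b.(0 + b.X)) + b.a.(b.X)\{a})))\{a} has moves —b→ q10
  q10 = (0 + b.(rec X. b.(a.b.0 + b.(0 + b.X)) + b.a.(b.X)\{a}))\{a} has moves —b→ q6
Coarsest stable partition (strong bisimilarity classes):
  B0 = {p0, q0}
  B1 = {p2, q2}
  B2 = {p4, q4}
  B3 = {p7, p8, q7, q8}
  B4 = {p5, q5}
  B5 = {p1, q1}
  B6 = {p3, q10, q3}
  B7 = {p6, q6}
  B8 = {p9, q9}
p0 ∈ B0, q0 ∈ B0 → same block

bisimilar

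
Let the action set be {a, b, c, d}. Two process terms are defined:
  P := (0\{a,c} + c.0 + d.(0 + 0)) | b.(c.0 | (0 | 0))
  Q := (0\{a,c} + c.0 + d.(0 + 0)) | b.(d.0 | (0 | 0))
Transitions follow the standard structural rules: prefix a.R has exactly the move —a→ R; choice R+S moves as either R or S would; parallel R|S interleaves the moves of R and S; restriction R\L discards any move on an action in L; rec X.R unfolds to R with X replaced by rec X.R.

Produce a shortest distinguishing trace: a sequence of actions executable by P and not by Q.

bcc

Reachable graph of P (9 states):
  s0 = (0\{a,c} + c.0 + d.(0 + 0)) | b.(c.0 | (0 | 0)) has moves —b→ s1, —c→ s2, —d→ s3
  s1 = (0\{a,c} + c.0 + d.(0 + 0)) | (c.0 | (0 | 0)) has moves —c→ s4, —c→ s5, —d→ s6
  s2 = 0 | b.(c.0 | (0 | 0)) has moves —b→ s5
  s3 = (0 + 0) | b.(c.0 | (0 | 0)) has moves —b→ s6
  s4 = (0\{a,c} + c.0 + d.(0 + 0)) | (0 | (0 | 0)) has moves —c→ s7, —d→ s8
  s5 = 0 | (c.0 | (0 | 0)) has moves —c→ s7
  s6 = (0 + 0) | (c.0 | (0 | 0)) has moves —c→ s8
  s7 = 0 | (0 | (0 | 0)) has moves ∅
  s8 = (0 + 0) | (0 | (0 | 0)) has moves ∅
Reachable graph of Q (9 states):
  t0 = (0\{a,c} + c.0 + d.(0 + 0)) | b.(d.0 | (0 | 0)) has moves —b→ t1, —c→ t2, —d→ t3
  t1 = (0\{a,c} + c.0 + d.(0 + 0)) | (d.0 | (0 | 0)) has moves —c→ t4, —d→ t5, —d→ t6
  t2 = 0 | b.(d.0 | (0 | 0)) has moves —b→ t4
  t3 = (0 + 0) | b.(d.0 | (0 | 0)) has moves —b→ t5
  t4 = 0 | (d.0 | (0 | 0)) has moves —d→ t7
  t5 = (0 + 0) | (d.0 | (0 | 0)) has moves —d→ t8
  t6 = (0\{a,c} + c.0 + d.(0 + 0)) | (0 | (0 | 0)) has moves —c→ t7, —d→ t8
  t7 = 0 | (0 | (0 | 0)) has moves ∅
  t8 = (0 + 0) | (0 | (0 | 0)) has moves ∅
Executing bcc from P (initial set {s0}):
  after b @ step 1: {s1}
  after c @ step 2: {s4, s5}
  after c @ step 3: {s7}
  ✓ P
Executing bcc from Q (initial set {t0}):
  after b @ step 1: {t1}
  after c @ step 2: {t4}
  after c @ step 3: ∅ (Q stuck)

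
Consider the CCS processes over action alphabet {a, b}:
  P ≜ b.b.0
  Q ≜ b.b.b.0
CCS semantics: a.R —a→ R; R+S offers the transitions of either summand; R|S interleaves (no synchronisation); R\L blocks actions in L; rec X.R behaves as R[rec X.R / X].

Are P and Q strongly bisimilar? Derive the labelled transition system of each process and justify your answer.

P ≁ Q

LTS(P): 3 reachable states
  u0 = b.b.0 :: -b-> u1
  u1 = b.0 :: -b-> u2
  u2 = 0 :: deadlocked
LTS(Q): 4 reachable states
  v0 = b.b.b.0 :: -b-> v1
  v1 = b.b.0 :: -b-> v2
  v2 = b.0 :: -b-> v3
  v3 = 0 :: deadlocked
Bisimilarity quotient blocks:
  B0 = {u0, v1}
  B1 = {u1, v2}
  B2 = {u2, v3}
  B3 = {v0}
u0 ∈ B0, v0 ∈ B3 → different blocks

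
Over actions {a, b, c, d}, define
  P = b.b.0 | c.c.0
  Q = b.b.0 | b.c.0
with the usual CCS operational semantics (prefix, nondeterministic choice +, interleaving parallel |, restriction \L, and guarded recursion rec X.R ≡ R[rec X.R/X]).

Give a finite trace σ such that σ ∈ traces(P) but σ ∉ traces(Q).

c

Reachable graph of P (9 states):
  m0 = b.b.0 | c.c.0 :: --b--▸ m1, --c--▸ m2
  m1 = b.0 | c.c.0 :: --b--▸ m3, --c--▸ m4
  m2 = b.b.0 | c.0 :: --b--▸ m4, --c--▸ m5
  m3 = 0 | c.c.0 :: --c--▸ m6
  m4 = b.0 | c.0 :: --b--▸ m6, --c--▸ m7
  m5 = b.b.0 | 0 :: --b--▸ m7
  m6 = 0 | c.0 :: --c--▸ m8
  m7 = b.0 | 0 :: --b--▸ m8
  m8 = 0 | 0 :: ∅
Reachable graph of Q (9 states):
  n0 = b.b.0 | b.c.0 :: --b--▸ n1, --b--▸ n2
  n1 = b.0 | b.c.0 :: --b--▸ n3, --b--▸ n4
  n2 = b.b.0 | c.0 :: --b--▸ n4, --c--▸ n5
  n3 = 0 | b.c.0 :: --b--▸ n6
  n4 = b.0 | c.0 :: --b--▸ n6, --c--▸ n7
  n5 = b.b.0 | 0 :: --b--▸ n7
  n6 = 0 | c.0 :: --c--▸ n8
  n7 = b.0 | 0 :: --b--▸ n8
  n8 = 0 | 0 :: ∅
Run σ = ⟨c⟩ on P: start {m0}
  step 1 (c): {m2}
  ✓ P
Run σ = ⟨c⟩ on Q: start {n0}
  step 1 (c): ∅  — Q cannot continue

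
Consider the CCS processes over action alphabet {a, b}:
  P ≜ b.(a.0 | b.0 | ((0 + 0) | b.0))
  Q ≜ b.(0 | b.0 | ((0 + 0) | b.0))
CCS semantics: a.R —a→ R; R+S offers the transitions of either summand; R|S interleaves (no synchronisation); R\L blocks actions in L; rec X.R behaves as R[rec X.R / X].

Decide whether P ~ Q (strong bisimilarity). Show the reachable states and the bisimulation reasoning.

not bisimilar

LTS(P): 9 reachable states
  m0 = b.(a.0 | b.0 | ((0 + 0) | b.0)) → ··b··> m1
  m1 = a.0 | b.0 | ((0 + 0) | b.0) → ··a··> m2, ··b··> m3, ··b··> m4
  m2 = 0 | b.0 | ((0 + 0) | b.0) → ··b··> m5, ··b··> m6
  m3 = a.0 | 0 | ((0 + 0) | b.0) → ··a··> m5, ··b··> m7
  m4 = a.0 | b.0 | ((0 + 0) | 0) → ··a··> m6, ··b··> m7
  m5 = 0 | 0 | ((0 + 0) | b.0) → ··b··> m8
  m6 = 0 | b.0 | ((0 + 0) | 0) → ··b··> m8
  m7 = a.0 | 0 | ((0 + 0) | 0) → ··a··> m8
  m8 = 0 | 0 | ((0 + 0) | 0) → (no moves)
LTS(Q): 5 reachable states
  n0 = b.(0 | b.0 | ((0 + 0) | b.0)) → ··b··> n1
  n1 = 0 | b.0 | ((0 + 0) | b.0) → ··b··> n2, ··b··> n3
  n2 = 0 | 0 | ((0 + 0) | b.0) → ··b··> n4
  n3 = 0 | b.0 | ((0 + 0) | 0) → ··b··> n4
  n4 = 0 | 0 | ((0 + 0) | 0) → (no moves)
Partition-refinement fixed point:
  B0 = {m0}
  B1 = {m1}
  B2 = {m3, m4}
  B3 = {m5, m6, n2, n3}
  B4 = {m8, n4}
  B5 = {m7}
  B6 = {m2, n1}
  B7 = {n0}
m0 ∈ B0, n0 ∈ B7 → different blocks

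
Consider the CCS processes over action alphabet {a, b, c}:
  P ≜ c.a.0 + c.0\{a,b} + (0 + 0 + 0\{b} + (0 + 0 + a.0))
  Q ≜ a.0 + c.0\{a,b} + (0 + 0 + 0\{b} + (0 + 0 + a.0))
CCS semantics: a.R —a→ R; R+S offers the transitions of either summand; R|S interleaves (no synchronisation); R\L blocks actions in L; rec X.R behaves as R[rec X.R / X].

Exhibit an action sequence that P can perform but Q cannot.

ca

LTS(P): 4 reachable states
  u0 = c.a.0 + c.0\{a,b} + (0 + 0 + 0\{b} + (0 + 0 + a.0)) → =a=> u1, =c=> u2, =c=> u3
  u1 = 0 → stopped
  u2 = 0\{a,b} → stopped
  u3 = a.0 → =a=> u1
LTS(Q): 3 reachable states
  v0 = a.0 + c.0\{a,b} + (0 + 0 + 0\{b} + (0 + 0 + a.0)) → =a=> v1, =c=> v2
  v1 = 0 → stopped
  v2 = 0\{a,b} → stopped
Executing ca from P (initial set {u0}):
  [1] c ⇒ {u2, u3}
  [2] a ⇒ {u1}
  — P admits the full trace.
Executing ca from Q (initial set {v0}):
  [1] c ⇒ {v2}
  [2] a ⇒ ∅ (Q stuck)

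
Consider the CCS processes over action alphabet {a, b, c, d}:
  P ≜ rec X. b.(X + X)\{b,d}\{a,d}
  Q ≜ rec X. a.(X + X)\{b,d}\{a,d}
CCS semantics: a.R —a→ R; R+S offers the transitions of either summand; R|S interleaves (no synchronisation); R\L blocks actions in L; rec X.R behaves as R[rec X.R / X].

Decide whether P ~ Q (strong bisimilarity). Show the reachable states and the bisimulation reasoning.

LTS(P): 2 reachable states
  u0 = rec X. b.(X + X)\{b,d}\{a,d} :: --b--▸ u1
  u1 = ((rec X. b.(X + X)\{b,d}\{a,d}) + (rec X. b.(X + X)\{b,d}\{a,d}))\{b,d}\{a,d} :: deadlocked
LTS(Q): 2 reachable states
  v0 = rec X. a.(X + X)\{b,d}\{a,d} :: --a--▸ v1
  v1 = ((rec X. a.(X + X)\{b,d}\{a,d}) + (rec X. a.(X + X)\{b,d}\{a,d}))\{b,d}\{a,d} :: deadlocked
Bisimilarity quotient blocks:
  B0 = {u0}
  B1 = {u1, v1}
  B2 = {v0}
u0 ∈ B0, v0 ∈ B2 → different blocks

NO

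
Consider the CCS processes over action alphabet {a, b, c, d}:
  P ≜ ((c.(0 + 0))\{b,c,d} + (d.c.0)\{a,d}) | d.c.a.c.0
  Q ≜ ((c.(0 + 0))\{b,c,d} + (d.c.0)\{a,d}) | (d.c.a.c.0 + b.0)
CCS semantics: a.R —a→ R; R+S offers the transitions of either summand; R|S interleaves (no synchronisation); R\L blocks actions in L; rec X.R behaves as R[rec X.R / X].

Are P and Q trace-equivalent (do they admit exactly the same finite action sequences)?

P's transition system — 5 states:
  u0 = ((c.(0 + 0))\{b,c,d} + (d.c.0)\{a,d}) | d.c.a.c.0 ⊢ —d→ u1
  u1 = ((c.(0 + 0))\{b,c,d} + (d.c.0)\{a,d}) | c.a.c.0 ⊢ —c→ u2
  u2 = ((c.(0 + 0))\{b,c,d} + (d.c.0)\{a,d}) | a.c.0 ⊢ —a→ u3
  u3 = ((c.(0 + 0))\{b,c,d} + (d.c.0)\{a,d}) | c.0 ⊢ —c→ u4
  u4 = ((c.(0 + 0))\{b,c,d} + (d.c.0)\{a,d}) | 0 ⊢ deadlocked
Q's transition system — 5 states:
  v0 = ((c.(0 + 0))\{b,c,d} + (d.c.0)\{a,d}) | (d.c.a.c.0 + b.0) ⊢ —b→ v1, —d→ v2
  v1 = ((c.(0 + 0))\{b,c,d} + (d.c.0)\{a,d}) | 0 ⊢ deadlocked
  v2 = ((c.(0 + 0))\{b,c,d} + (d.c.0)\{a,d}) | c.a.c.0 ⊢ —c→ v3
  v3 = ((c.(0 + 0))\{b,c,d} + (d.c.0)\{a,d}) | a.c.0 ⊢ —a→ v4
  v4 = ((c.(0 + 0))\{b,c,d} + (d.c.0)\{a,d}) | c.0 ⊢ —c→ v1
Trace ⟨b⟩ through Q, begin at {v0}:
  after b @ step 1: {v1}
  — Q admits the full trace.
Trace ⟨b⟩ through P, begin at {u0}:
  after b @ step 1: no successor for P

traces(P) ≠ traces(Q) — witness ⟨b⟩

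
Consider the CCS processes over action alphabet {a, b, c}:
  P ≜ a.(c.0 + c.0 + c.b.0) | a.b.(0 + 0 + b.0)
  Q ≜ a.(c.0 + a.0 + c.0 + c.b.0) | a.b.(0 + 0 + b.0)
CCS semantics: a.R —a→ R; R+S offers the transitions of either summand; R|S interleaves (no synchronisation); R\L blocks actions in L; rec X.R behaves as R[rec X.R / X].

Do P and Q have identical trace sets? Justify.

LTS(P): 16 reachable states
  s0 = a.(c.0 + c.0 + c.b.0) | a.b.(0 + 0 + b.0) has moves =a=> s1, =a=> s2
  s1 = (c.0 + c.0 + c.b.0) | a.b.(0 + 0 + b.0) has moves =a=> s3, =c=> s4, =c=> s5
  s2 = a.(c.0 + c.0 + c.b.0) | b.(0 + 0 + b.0) has moves =a=> s3, =b=> s6
  s3 = (c.0 + c.0 + c.b.0) | b.(0 + 0 + b.0) has moves =b=> s7, =c=> s8, =c=> s9
  s4 = 0 | a.b.(0 + 0 + b.0) has moves =a=> s8
  s5 = b.0 | a.b.(0 + 0 + b.0) has moves =a=> s9, =b=> s4
  s6 = a.(c.0 + c.0 + c.b.0) | (0 + 0 + b.0) has moves =a=> s7, =b=> s10
  s7 = (c.0 + c.0 + c.b.0) | (0 + 0 + b.0) has moves =b=> s11, =c=> s12, =c=> s13
  s8 = 0 | b.(0 + 0 + b.0) has moves =b=> s12
  s9 = b.0 | b.(0 + 0 + b.0) has moves =b=> s13, =b=> s8
  s10 = a.(c.0 + c.0 + c.b.0) | 0 has moves =a=> s11
  s11 = (c.0 + c.0 + c.b.0) | 0 has moves =c=> s14, =c=> s15
  s12 = 0 | (0 + 0 + b.0) has moves =b=> s14
  s13 = b.0 | (0 + 0 + b.0) has moves =b=> s12, =b=> s15
  s14 = 0 | 0 has moves deadlocked
  s15 = b.0 | 0 has moves =b=> s14
LTS(Q): 16 reachable states
  t0 = a.(c.0 + a.0 + c.0 + c.b.0) | a.b.(0 + 0 + b.0) has moves =a=> t1, =a=> t2
  t1 = (c.0 + a.0 + c.0 + c.b.0) | a.b.(0 + 0 + b.0) has moves =a=> t3, =a=> t4, =c=> t4, =c=> t5
  t2 = a.(c.0 + a.0 + c.0 + c.b.0) | b.(0 + 0 + b.0) has moves =a=> t3, =b=> t6
  t3 = (c.0 + a.0 + c.0 + c.b.0) | b.(0 + 0 + b.0) has moves =a=> t7, =b=> t8, =c=> t7, =c=> t9
  t4 = 0 | a.b.(0 + 0 + b.0) has moves =a=> t7
  t5 = b.0 | a.b.(0 + 0 + b.0) has moves =a=> t9, =b=> t4
  t6 = a.(c.0 + a.0 + c.0 + c.b.0) | (0 + 0 + b.0) has moves =a=> t8, =b=> t10
  t7 = 0 | b.(0 + 0 + b.0) has moves =b=> t11
  t8 = (c.0 + a.0 + c.0 + c.b.0) | (0 + 0 + b.0) has moves =a=> t11, =b=> t12, =c=> t11, =c=> t13
  t9 = b.0 | b.(0 + 0 + b.0) has moves =b=> t13, =b=> t7
  t10 = a.(c.0 + a.0 + c.0 + c.b.0) | 0 has moves =a=> t12
  t11 = 0 | (0 + 0 + b.0) has moves =b=> t14
  t12 = (c.0 + a.0 + c.0 + c.b.0) | 0 has moves =a=> t14, =c=> t14, =c=> t15
  t13 = b.0 | (0 + 0 + b.0) has moves =b=> t11, =b=> t15
  t14 = 0 | 0 has moves deadlocked
  t15 = b.0 | 0 has moves =b=> t14
Executing aaa from Q (initial set {t0}):
  [1] a ⇒ {t1, t2}
  [2] a ⇒ {t3, t4}
  [3] a ⇒ {t7}
  — Q admits the full trace.
Executing aaa from P (initial set {s0}):
  [1] a ⇒ {s1, s2}
  [2] a ⇒ {s3}
  [3] a ⇒ no successor for P

NO — witness ⟨aaa⟩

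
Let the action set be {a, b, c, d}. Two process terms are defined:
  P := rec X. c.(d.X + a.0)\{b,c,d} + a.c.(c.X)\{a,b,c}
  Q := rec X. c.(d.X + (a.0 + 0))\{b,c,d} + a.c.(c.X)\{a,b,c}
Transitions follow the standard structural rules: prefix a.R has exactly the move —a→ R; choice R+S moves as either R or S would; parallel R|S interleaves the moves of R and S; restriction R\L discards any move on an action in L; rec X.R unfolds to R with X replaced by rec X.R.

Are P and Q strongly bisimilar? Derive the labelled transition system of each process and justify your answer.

LTS(P): 5 reachable states
  m0 = rec X. c.(d.X + a.0)\{b,c,d} + a.c.(c.X)\{a,b,c} → —a→ m1, —c→ m2
  m1 = c.(c.(rec X. c.(d.X + a.0)\{b,c,d} + a.c.(c.X)\{a,b,c}))\{a,b,c} → —c→ m3
  m2 = (d.(rec X. c.(d.X + a.0)\{b,c,d} + a.c.(c.X)\{a,b,c}) + a.0)\{b,c,d} → —a→ m4
  m3 = (c.(rec X. c.(d.X + a.0)\{b,c,d} + a.c.(c.X)\{a,b,c}))\{a,b,c} → ·
  m4 = 0\{b,c,d} → ·
LTS(Q): 5 reachable states
  n0 = rec X. c.(d.X + (a.0 + 0))\{b,c,d} + a.c.(c.X)\{a,b,c} → —a→ n1, —c→ n2
  n1 = c.(c.(rec X. c.(d.X + (a.0 + 0))\{b,c,d} + a.c.(c.X)\{a,b,c}))\{a,b,c} → —c→ n3
  n2 = (d.(rec X. c.(d.X + (a.0 + 0))\{b,c,d} + a.c.(c.X)\{a,b,c}) + (a.0 + 0))\{b,c,d} → —a→ n4
  n3 = (c.(rec X. c.(d.X + (a.0 + 0))\{b,c,d} + a.c.(c.X)\{a,b,c}))\{a,b,c} → ·
  n4 = 0\{b,c,d} → ·
Bisimilarity quotient blocks:
  B0 = {m0, n0}
  B1 = {m1, n1}
  B2 = {m3, m4, n3, n4}
  B3 = {m2, n2}
m0 ∈ B0, n0 ∈ B0 → same block

YES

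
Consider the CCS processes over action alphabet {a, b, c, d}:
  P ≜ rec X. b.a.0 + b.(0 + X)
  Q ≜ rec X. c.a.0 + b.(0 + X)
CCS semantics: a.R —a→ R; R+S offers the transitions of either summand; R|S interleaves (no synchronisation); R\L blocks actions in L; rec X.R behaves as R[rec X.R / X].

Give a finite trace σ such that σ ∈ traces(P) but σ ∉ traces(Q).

ba

Reachable graph of P (4 states):
  s0 = rec X. b.a.0 + b.(0 + X) ⊢ —b→ s1, —b→ s2
  s1 = 0 + (rec X. b.a.0 + b.(0 + X)) ⊢ —b→ s1, —b→ s2
  s2 = a.0 ⊢ —a→ s3
  s3 = 0 ⊢ (no moves)
Reachable graph of Q (4 states):
  t0 = rec X. c.a.0 + b.(0 + X) ⊢ —b→ t1, —c→ t2
  t1 = 0 + (rec X. c.a.0 + b.(0 + X)) ⊢ —b→ t1, —c→ t2
  t2 = a.0 ⊢ —a→ t3
  t3 = 0 ⊢ (no moves)
Trace ⟨ba⟩ through P, begin at {s0}:
  [1] b ⇒ {s1, s2}
  [2] a ⇒ {s3}
  P completes σ.
Trace ⟨ba⟩ through Q, begin at {t0}:
  [1] b ⇒ {t1}
  [2] a ⇒ ∅  — Q cannot continue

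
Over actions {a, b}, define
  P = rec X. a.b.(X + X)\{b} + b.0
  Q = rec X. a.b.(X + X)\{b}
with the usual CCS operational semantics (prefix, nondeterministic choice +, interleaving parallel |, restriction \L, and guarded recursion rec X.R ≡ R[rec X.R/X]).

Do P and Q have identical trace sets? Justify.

LTS(P): 5 reachable states
  p0 = rec X. a.b.(X + X)\{b} + b.0 :: ··a··> p1, ··b··> p2
  p1 = b.((rec X. a.b.(X + X)\{b} + b.0) + (rec X. a.b.(X + X)\{b} + b.0))\{b} :: ··b··> p3
  p2 = 0 :: ·
  p3 = ((rec X. a.b.(X + X)\{b} + b.0) + (rec X. a.b.(X + X)\{b} + b.0))\{b} :: ··a··> p4
  p4 = (b.((rec X. a.b.(X + X)\{b} + b.0) + (rec X. a.b.(X + X)\{b} + b.0))\{b})\{b} :: ·
LTS(Q): 4 reachable states
  q0 = rec X. a.b.(X + X)\{b} :: ··a··> q1
  q1 = b.((rec X. a.b.(X + X)\{b}) + (rec X. a.b.(X + X)\{b}))\{b} :: ··b··> q2
  q2 = ((rec X. a.b.(X + X)\{b}) + (rec X. a.b.(X + X)\{b}))\{b} :: ··a··> q3
  q3 = (b.((rec X. a.b.(X + X)\{b}) + (rec X. a.b.(X + X)\{b}))\{b})\{b} :: ·
Run σ = ⟨b⟩ on P: start {p0}
  step 1 (b): {p2}
  ✓ P
Run σ = ⟨b⟩ on Q: start {q0}
  step 1 (b): ∅  — Q cannot continue

traces(P) ≠ traces(Q) — witness ⟨b⟩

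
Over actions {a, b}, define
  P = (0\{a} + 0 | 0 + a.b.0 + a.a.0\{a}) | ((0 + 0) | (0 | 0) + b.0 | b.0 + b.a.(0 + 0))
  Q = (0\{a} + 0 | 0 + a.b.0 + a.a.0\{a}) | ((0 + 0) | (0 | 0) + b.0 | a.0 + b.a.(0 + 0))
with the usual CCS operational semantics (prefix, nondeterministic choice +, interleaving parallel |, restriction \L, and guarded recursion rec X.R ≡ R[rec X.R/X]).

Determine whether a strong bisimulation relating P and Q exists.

not bisimilar

P's transition system — 30 states:
  m0 = (0\{a} + 0 | 0 + a.b.0 + a.a.0\{a}) | ((0 + 0) | (0 | 0) + b.0 | b.0 + b.a.(0 + 0)) :: —a→ m1, —a→ m2, —b→ m3, —b→ m4, —b→ m5
  m1 = a.0\{a} | ((0 + 0) | (0 | 0) + b.0 | b.0 + b.a.(0 + 0)) :: —a→ m6, —b→ m7, —b→ m8, —b→ m9
  m2 = b.0 | ((0 + 0) | (0 | 0) + b.0 | b.0 + b.a.(0 + 0)) :: —b→ m10, —b→ m11, —b→ m12, —b→ m13
  m3 = (0\{a} + 0 | 0 + a.b.0 + a.a.0\{a}) | (0 | b.0) :: —a→ m11, —a→ m7, —b→ m14
  m4 = (0\{a} + 0 | 0 + a.b.0 + a.a.0\{a}) | (b.0 | 0) :: —a→ m12, —a→ m8, —b→ m14
  m5 = (0\{a} + 0 | 0 + a.b.0 + a.a.0\{a}) | a.(0 + 0) :: —a→ m13, —a→ m15, —a→ m9
  m6 = 0\{a} | ((0 + 0) | (0 | 0) + b.0 | b.0 + b.a.(0 + 0)) :: —b→ m16, —b→ m17, —b→ m18
  m7 = a.0\{a} | (0 | b.0) :: —a→ m16, —b→ m19
  m8 = a.0\{a} | (b.0 | 0) :: —a→ m17, —b→ m19
  m9 = a.0\{a} | a.(0 + 0) :: —a→ m18, —a→ m20
  m10 = 0 | ((0 + 0) | (0 | 0) + b.0 | b.0 + b.a.(0 + 0)) :: —b→ m21, —b→ m22, —b→ m23
  m11 = b.0 | (0 | b.0) :: —b→ m21, —b→ m24
  m12 = b.0 | (b.0 | 0) :: —b→ m22, —b→ m24
  m13 = b.0 | a.(0 + 0) :: —a→ m25, —b→ m23
  m14 = (0\{a} + 0 | 0 + a.b.0 + a.a.0\{a}) | (0 | 0) :: —a→ m19, —a→ m24
  m15 = (0\{a} + 0 | 0 + a.b.0 + a.a.0\{a}) | (0 + 0) :: —a→ m20, —a→ m25
  m16 = 0\{a} | (0 | b.0) :: —b→ m26
  m17 = 0\{a} | (b.0 | 0) :: —b→ m26
  m18 = 0\{a} | a.(0 + 0) :: —a→ m27
  m19 = a.0\{a} | (0 | 0) :: —a→ m26
  m20 = a.0\{a} | (0 + 0) :: —a→ m27
  m21 = 0 | (0 | b.0) :: —b→ m28
  m22 = 0 | (b.0 | 0) :: —b→ m28
  m23 = 0 | a.(0 + 0) :: —a→ m29
  m24 = b.0 | (0 | 0) :: —b→ m28
  m25 = b.0 | (0 + 0) :: —b→ m29
  m26 = 0\{a} | (0 | 0) :: deadlocked
  m27 = 0\{a} | (0 + 0) :: deadlocked
  m28 = 0 | (0 | 0) :: deadlocked
  m29 = 0 | (0 + 0) :: deadlocked
Q's transition system — 30 states:
  n0 = (0\{a} + 0 | 0 + a.b.0 + a.a.0\{a}) | ((0 + 0) | (0 | 0) + b.0 | a.0 + b.a.(0 + 0)) :: —a→ n1, —a→ n2, —a→ n3, —b→ n4, —b→ n5
  n1 = (0\{a} + 0 | 0 + a.b.0 + a.a.0\{a}) | (b.0 | 0) :: —a→ n6, —a→ n7, —b→ n8
  n2 = a.0\{a} | ((0 + 0) | (0 | 0) + b.0 | a.0 + b.a.(0 + 0)) :: —a→ n6, —a→ n9, —b→ n10, —b→ n11
  n3 = b.0 | ((0 + 0) | (0 | 0) + b.0 | a.0 + b.a.(0 + 0)) :: —a→ n7, —b→ n12, —b→ n13, —b→ n14
  n4 = (0\{a} + 0 | 0 + a.b.0 + a.a.0\{a}) | (0 | a.0) :: —a→ n10, —a→ n13, —a→ n8
  n5 = (0\{a} + 0 | 0 + a.b.0 + a.a.0\{a}) | a.(0 + 0) :: —a→ n11, —a→ n14, —a→ n15
  n6 = a.0\{a} | (b.0 | 0) :: —a→ n16, —b→ n17
  n7 = b.0 | (b.0 | 0) :: —b→ n18, —b→ n19
  n8 = (0\{a} + 0 | 0 + a.b.0 + a.a.0\{a}) | (0 | 0) :: —a→ n17, —a→ n19
  n9 = 0\{a} | ((0 + 0) | (0 | 0) + b.0 | a.0 + b.a.(0 + 0)) :: —a→ n16, —b→ n20, —b→ n21
  n10 = a.0\{a} | (0 | a.0) :: —a→ n17, —a→ n20
  n11 = a.0\{a} | a.(0 + 0) :: —a→ n21, —a→ n22
  n12 = 0 | ((0 + 0) | (0 | 0) + b.0 | a.0 + b.a.(0 + 0)) :: —a→ n18, —b→ n23, —b→ n24
  n13 = b.0 | (0 | a.0) :: —a→ n19, —b→ n23
  n14 = b.0 | a.(0 + 0) :: —a→ n25, —b→ n24
  n15 = (0\{a} + 0 | 0 + a.b.0 + a.a.0\{a}) | (0 + 0) :: —a→ n22, —a→ n25
  n16 = 0\{a} | (b.0 | 0) :: —b→ n26
  n17 = a.0\{a} | (0 | 0) :: —a→ n26
  n18 = 0 | (b.0 | 0) :: —b→ n27
  n19 = b.0 | (0 | 0) :: —b→ n27
  n20 = 0\{a} | (0 | a.0) :: —a→ n26
  n21 = 0\{a} | a.(0 + 0) :: —a→ n28
  n22 = a.0\{a} | (0 + 0) :: —a→ n28
  n23 = 0 | (0 | a.0) :: —a→ n27
  n24 = 0 | a.(0 + 0) :: —a→ n29
  n25 = b.0 | (0 + 0) :: —b→ n29
  n26 = 0\{a} | (0 | 0) :: deadlocked
  n27 = 0 | (0 | 0) :: deadlocked
  n28 = 0\{a} | (0 + 0) :: deadlocked
  n29 = 0 | (0 + 0) :: deadlocked
Bisimilarity quotient blocks:
  B0 = {m0}
  B1 = {m3, m4, n1}
  B2 = {m14, m15, n15, n8}
  B3 = {m16, m17, m21, m22, m24, m25, n16, n18, n19, n25}
  B4 = {m26, m27, m28, m29, n26, n27, n28, n29}
  B5 = {m18, m19, m20, m23, n17, n20, n21, n22, n23, n24}
  B6 = {m13, m7, m8, n12, n13, n14, n6, n9}
  B7 = {m11, m12, n7}
  B8 = {m5, n4, n5}
  B9 = {m9, n10, n11}
  B10 = {m1}
  B11 = {m10, m6}
  B12 = {m2}
  B13 = {n0}
  B14 = {n2}
  B15 = {n3}
m0 ∈ B0, n0 ∈ B13 → different blocks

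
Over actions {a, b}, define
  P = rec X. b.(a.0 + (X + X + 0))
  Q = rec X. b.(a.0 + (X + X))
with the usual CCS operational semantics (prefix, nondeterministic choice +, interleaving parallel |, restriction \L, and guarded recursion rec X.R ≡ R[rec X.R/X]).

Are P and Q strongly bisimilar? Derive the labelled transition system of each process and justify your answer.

YES

P's transition system — 3 states:
  m0 = rec X. b.(a.0 + (X + X + 0)) has moves ··b··> m1
  m1 = a.0 + ((rec X. b.(a.0 + (X + X + 0))) + (rec X. b.(a.0 + (X + X + 0))) + 0) has moves ··a··> m2, ··b··> m1
  m2 = 0 has moves stopped
Q's transition system — 3 states:
  n0 = rec X. b.(a.0 + (X + X)) has moves ··b··> n1
  n1 = a.0 + ((rec X. b.(a.0 + (X + X))) + (rec X. b.(a.0 + (X + X)))) has moves ··a··> n2, ··b··> n1
  n2 = 0 has moves stopped
Bisimilarity quotient blocks:
  B0 = {m0, n0}
  B1 = {m1, n1}
  B2 = {m2, n2}
m0 ∈ B0, n0 ∈ B0 → same block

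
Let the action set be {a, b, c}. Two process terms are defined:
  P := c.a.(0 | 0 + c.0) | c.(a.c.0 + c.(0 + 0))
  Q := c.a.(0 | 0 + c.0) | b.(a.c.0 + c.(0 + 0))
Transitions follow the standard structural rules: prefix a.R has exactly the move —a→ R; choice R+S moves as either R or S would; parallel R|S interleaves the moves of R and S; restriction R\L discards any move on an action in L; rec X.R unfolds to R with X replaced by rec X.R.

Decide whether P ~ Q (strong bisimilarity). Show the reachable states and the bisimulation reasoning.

P's transition system — 20 states:
  s0 = c.a.(0 | 0 + c.0) | c.(a.c.0 + c.(0 + 0)) has moves -c-> s1, -c-> s2
  s1 = a.(0 | 0 + c.0) | c.(a.c.0 + c.(0 + 0)) has moves -a-> s3, -c-> s4
  s2 = c.a.(0 | 0 + c.0) | (a.c.0 + c.(0 + 0)) has moves -a-> s5, -c-> s4, -c-> s6
  s3 = (0 | 0 + c.0) | c.(a.c.0 + c.(0 + 0)) has moves -c-> s7, -c-> s8
  s4 = a.(0 | 0 + c.0) | (a.c.0 + c.(0 + 0)) has moves -a-> s7, -a-> s9, -c-> s10
  s5 = c.a.(0 | 0 + c.0) | c.0 has moves -c-> s11, -c-> s9
  s6 = c.a.(0 | 0 + c.0) | (0 + 0) has moves -c-> s10
  s7 = (0 | 0 + c.0) | (a.c.0 + c.(0 + 0)) has moves -a-> s12, -c-> s13, -c-> s14
  s8 = 0 | c.(a.c.0 + c.(0 + 0)) has moves -c-> s14
  s9 = a.(0 | 0 + c.0) | c.0 has moves -a-> s12, -c-> s15
  s10 = a.(0 | 0 + c.0) | (0 + 0) has moves -a-> s13
  s11 = c.a.(0 | 0 + c.0) | 0 has moves -c-> s15
  s12 = (0 | 0 + c.0) | c.0 has moves -c-> s16, -c-> s17
  s13 = (0 | 0 + c.0) | (0 + 0) has moves -c-> s18
  s14 = 0 | (a.c.0 + c.(0 + 0)) has moves -a-> s17, -c-> s18
  s15 = a.(0 | 0 + c.0) | 0 has moves -a-> s16
  s16 = (0 | 0 + c.0) | 0 has moves -c-> s19
  s17 = 0 | c.0 has moves -c-> s19
  s18 = 0 | (0 + 0) has moves ·
  s19 = 0 | 0 has moves ·
Q's transition system — 20 states:
  t0 = c.a.(0 | 0 + c.0) | b.(a.c.0 + c.(0 + 0)) has moves -b-> t1, -c-> t2
  t1 = c.a.(0 | 0 + c.0) | (a.c.0 + c.(0 + 0)) has moves -a-> t3, -c-> t4, -c-> t5
  t2 = a.(0 | 0 + c.0) | b.(a.c.0 + c.(0 + 0)) has moves -a-> t6, -b-> t4
  t3 = c.a.(0 | 0 + c.0) | c.0 has moves -c-> t7, -c-> t8
  t4 = a.(0 | 0 + c.0) | (a.c.0 + c.(0 + 0)) has moves -a-> t7, -a-> t9, -c-> t10
  t5 = c.a.(0 | 0 + c.0) | (0 + 0) has moves -c-> t10
  t6 = (0 | 0 + c.0) | b.(a.c.0 + c.(0 + 0)) has moves -b-> t9, -c-> t11
  t7 = a.(0 | 0 + c.0) | c.0 has moves -a-> t12, -c-> t13
  t8 = c.a.(0 | 0 + c.0) | 0 has moves -c-> t13
  t9 = (0 | 0 + c.0) | (a.c.0 + c.(0 + 0)) has moves -a-> t12, -c-> t14, -c-> t15
  t10 = a.(0 | 0 + c.0) | (0 + 0) has moves -a-> t14
  t11 = 0 | b.(a.c.0 + c.(0 + 0)) has moves -b-> t15
  t12 = (0 | 0 + c.0) | c.0 has moves -c-> t16, -c-> t17
  t13 = a.(0 | 0 + c.0) | 0 has moves -a-> t16
  t14 = (0 | 0 + c.0) | (0 + 0) has moves -c-> t18
  t15 = 0 | (a.c.0 + c.(0 + 0)) has moves -a-> t17, -c-> t18
  t16 = (0 | 0 + c.0) | 0 has moves -c-> t19
  t17 = 0 | c.0 has moves -c-> t19
  t18 = 0 | (0 + 0) has moves ·
  t19 = 0 | 0 has moves ·
Coarsest stable partition (strong bisimilarity classes):
  B0 = {s0}
  B1 = {s2, t1}
  B2 = {s4, t4}
  B3 = {s9, t7}
  B4 = {s10, s15, t10, t13}
  B5 = {s13, s16, s17, t14, t16, t17}
  B6 = {s18, s19, t18, t19}
  B7 = {s12, t12}
  B8 = {s7, t9}
  B9 = {s14, t15}
  B10 = {s5, t3}
  B11 = {s11, s6, t5, t8}
  B12 = {s1}
  B13 = {s3}
  B14 = {s8}
  B15 = {t0}
  B16 = {t2}
  B17 = {t6}
  B18 = {t11}
s0 ∈ B0, t0 ∈ B15 → different blocks

not bisimilar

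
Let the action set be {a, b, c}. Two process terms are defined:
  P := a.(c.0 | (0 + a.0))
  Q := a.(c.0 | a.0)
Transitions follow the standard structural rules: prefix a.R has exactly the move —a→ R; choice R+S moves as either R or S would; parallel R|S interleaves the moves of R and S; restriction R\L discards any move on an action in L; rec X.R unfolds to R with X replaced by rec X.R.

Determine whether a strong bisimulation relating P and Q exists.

P ~ Q

Reachable graph of P (5 states):
  p0 = a.(c.0 | (0 + a.0)) :: =a=> p1
  p1 = c.0 | (0 + a.0) :: =a=> p2, =c=> p3
  p2 = c.0 | 0 :: =c=> p4
  p3 = 0 | (0 + a.0) :: =a=> p4
  p4 = 0 | 0 :: stopped
Reachable graph of Q (5 states):
  q0 = a.(c.0 | a.0) :: =a=> q1
  q1 = c.0 | a.0 :: =a=> q2, =c=> q3
  q2 = c.0 | 0 :: =c=> q4
  q3 = 0 | a.0 :: =a=> q4
  q4 = 0 | 0 :: stopped
Bisimilarity quotient blocks:
  B0 = {p0, q0}
  B1 = {p1, q1}
  B2 = {p2, q2}
  B3 = {p4, q4}
  B4 = {p3, q3}
p0 ∈ B0, q0 ∈ B0 → same block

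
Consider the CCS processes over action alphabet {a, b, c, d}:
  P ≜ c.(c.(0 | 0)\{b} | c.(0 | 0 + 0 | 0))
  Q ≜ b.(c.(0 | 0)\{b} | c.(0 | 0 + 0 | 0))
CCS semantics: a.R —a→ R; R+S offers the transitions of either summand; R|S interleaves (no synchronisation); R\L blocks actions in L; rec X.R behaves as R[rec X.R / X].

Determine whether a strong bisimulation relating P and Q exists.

LTS(P): 5 reachable states
  u0 = c.(c.(0 | 0)\{b} | c.(0 | 0 + 0 | 0)) has moves —c→ u1
  u1 = c.(0 | 0)\{b} | c.(0 | 0 + 0 | 0) has moves —c→ u2, —c→ u3
  u2 = (0 | 0)\{b} | c.(0 | 0 + 0 | 0) has moves —c→ u4
  u3 = c.(0 | 0)\{b} | (0 | 0 + 0 | 0) has moves —c→ u4
  u4 = (0 | 0)\{b} | (0 | 0 + 0 | 0) has moves stopped
LTS(Q): 5 reachable states
  v0 = b.(c.(0 | 0)\{b} | c.(0 | 0 + 0 | 0)) has moves —b→ v1
  v1 = c.(0 | 0)\{b} | c.(0 | 0 + 0 | 0) has moves —c→ v2, —c→ v3
  v2 = (0 | 0)\{b} | c.(0 | 0 + 0 | 0) has moves —c→ v4
  v3 = c.(0 | 0)\{b} | (0 | 0 + 0 | 0) has moves —c→ v4
  v4 = (0 | 0)\{b} | (0 | 0 + 0 | 0) has moves stopped
Partition-refinement fixed point:
  B0 = {u0}
  B1 = {u1, v1}
  B2 = {u2, u3, v2, v3}
  B3 = {u4, v4}
  B4 = {v0}
u0 ∈ B0, v0 ∈ B4 → different blocks

NO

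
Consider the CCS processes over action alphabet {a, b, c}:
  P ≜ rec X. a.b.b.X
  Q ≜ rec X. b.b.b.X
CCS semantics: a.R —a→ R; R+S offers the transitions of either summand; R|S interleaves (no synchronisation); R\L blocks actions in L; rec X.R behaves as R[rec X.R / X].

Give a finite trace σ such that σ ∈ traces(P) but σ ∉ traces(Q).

Reachable graph of P (3 states):
  s0 = rec X. a.b.b.X :: --a--▸ s1
  s1 = b.b.(rec X. a.b.b.X) :: --b--▸ s2
  s2 = b.(rec X. a.b.b.X) :: --b--▸ s0
Reachable graph of Q (3 states):
  t0 = rec X. b.b.b.X :: --b--▸ t1
  t1 = b.b.(rec X. b.b.b.X) :: --b--▸ t2
  t2 = b.(rec X. b.b.b.X) :: --b--▸ t0
Run σ = ⟨a⟩ on P: start {s0}
  step 1 (a): {s1}
  ✓ P
Run σ = ⟨a⟩ on Q: start {t0}
  step 1 (a): no successor for Q

a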